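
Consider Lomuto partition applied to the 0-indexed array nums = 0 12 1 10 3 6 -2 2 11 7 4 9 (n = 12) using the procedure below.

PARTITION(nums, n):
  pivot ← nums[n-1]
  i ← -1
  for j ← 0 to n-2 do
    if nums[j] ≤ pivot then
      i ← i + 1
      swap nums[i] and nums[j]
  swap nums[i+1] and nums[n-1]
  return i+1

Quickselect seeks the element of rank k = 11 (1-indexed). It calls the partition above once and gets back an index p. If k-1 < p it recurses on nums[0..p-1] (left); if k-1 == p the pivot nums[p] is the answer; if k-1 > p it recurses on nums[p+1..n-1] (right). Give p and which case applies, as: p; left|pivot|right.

8; right

pivot=9, i=-1
j=0: 0≤9, i=0, swap(0,0) ⇒ 0 12 1 10 3 6 -2 2 11 7 4 9
j=1: 12>9, skip
j=2: 1≤9, i=1, swap(1,2) ⇒ 0 1 12 10 3 6 -2 2 11 7 4 9
j=3: 10>9, skip
j=4: 3≤9, i=2, swap(2,4) ⇒ 0 1 3 10 12 6 -2 2 11 7 4 9
j=5: 6≤9, i=3, swap(3,5) ⇒ 0 1 3 6 12 10 -2 2 11 7 4 9
j=6: -2≤9, i=4, swap(4,6) ⇒ 0 1 3 6 -2 10 12 2 11 7 4 9
j=7: 2≤9, i=5, swap(5,7) ⇒ 0 1 3 6 -2 2 12 10 11 7 4 9
j=8: 11>9, skip
j=9: 7≤9, i=6, swap(6,9) ⇒ 0 1 3 6 -2 2 7 10 11 12 4 9
j=10: 4≤9, i=7, swap(7,10) ⇒ 0 1 3 6 -2 2 7 4 11 12 10 9
swap(8,11) ⇒ 0 1 3 6 -2 2 7 4 9 12 10 11; return 8
p = 8; k-1 = 10 > 8 ⇒ right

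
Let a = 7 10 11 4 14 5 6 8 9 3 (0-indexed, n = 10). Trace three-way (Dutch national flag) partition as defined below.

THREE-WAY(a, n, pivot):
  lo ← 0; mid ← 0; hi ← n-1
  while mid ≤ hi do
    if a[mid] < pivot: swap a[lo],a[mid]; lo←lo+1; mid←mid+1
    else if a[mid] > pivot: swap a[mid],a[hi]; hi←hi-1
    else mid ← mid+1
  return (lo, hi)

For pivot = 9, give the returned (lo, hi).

(6, 6)

pivot = 9; lo=0, mid=0, hi=9
a[mid]=7<9: swap a[0],a[0]; lo=1,mid=1 → 7 10 11 4 14 5 6 8 9 3
a[mid]=10>9: swap a[1],a[9]; hi=8 → 7 3 11 4 14 5 6 8 9 10
a[mid]=3<9: swap a[1],a[1]; lo=2,mid=2 → 7 3 11 4 14 5 6 8 9 10
a[mid]=11>9: swap a[2],a[8]; hi=7 → 7 3 9 4 14 5 6 8 11 10
a[mid]=9=9: mid=3
a[mid]=4<9: swap a[2],a[3]; lo=3,mid=4 → 7 3 4 9 14 5 6 8 11 10
a[mid]=14>9: swap a[4],a[7]; hi=6 → 7 3 4 9 8 5 6 14 11 10
a[mid]=8<9: swap a[3],a[4]; lo=4,mid=5 → 7 3 4 8 9 5 6 14 11 10
a[mid]=5<9: swap a[4],a[5]; lo=5,mid=6 → 7 3 4 8 5 9 6 14 11 10
a[mid]=6<9: swap a[5],a[6]; lo=6,mid=7 → 7 3 4 8 5 6 9 14 11 10
end: lo=6, hi=6; a = 7 3 4 8 5 6 9 14 11 10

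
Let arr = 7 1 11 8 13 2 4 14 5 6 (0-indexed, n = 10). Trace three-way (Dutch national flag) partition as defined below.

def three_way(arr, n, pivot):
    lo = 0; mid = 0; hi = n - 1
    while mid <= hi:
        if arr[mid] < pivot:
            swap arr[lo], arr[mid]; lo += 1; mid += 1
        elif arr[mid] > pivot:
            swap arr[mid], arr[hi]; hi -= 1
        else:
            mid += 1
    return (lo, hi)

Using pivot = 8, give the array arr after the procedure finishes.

pivot = 8; lo=0, mid=0, hi=9
arr[mid]=7<8: swap arr[0],arr[0]; lo=1,mid=1 → 7 1 11 8 13 2 4 14 5 6
arr[mid]=1<8: swap arr[1],arr[1]; lo=2,mid=2 → 7 1 11 8 13 2 4 14 5 6
arr[mid]=11>8: swap arr[2],arr[9]; hi=8 → 7 1 6 8 13 2 4 14 5 11
arr[mid]=6<8: swap arr[2],arr[2]; lo=3,mid=3 → 7 1 6 8 13 2 4 14 5 11
arr[mid]=8=8: mid=4
arr[mid]=13>8: swap arr[4],arr[8]; hi=7 → 7 1 6 8 5 2 4 14 13 11
arr[mid]=5<8: swap arr[3],arr[4]; lo=4,mid=5 → 7 1 6 5 8 2 4 14 13 11
arr[mid]=2<8: swap arr[4],arr[5]; lo=5,mid=6 → 7 1 6 5 2 8 4 14 13 11
arr[mid]=4<8: swap arr[5],arr[6]; lo=6,mid=7 → 7 1 6 5 2 4 8 14 13 11
arr[mid]=14>8: swap arr[7],arr[7]; hi=6 → 7 1 6 5 2 4 8 14 13 11
end: lo=6, hi=6; arr = 7 1 6 5 2 4 8 14 13 11

7 1 6 5 2 4 8 14 13 11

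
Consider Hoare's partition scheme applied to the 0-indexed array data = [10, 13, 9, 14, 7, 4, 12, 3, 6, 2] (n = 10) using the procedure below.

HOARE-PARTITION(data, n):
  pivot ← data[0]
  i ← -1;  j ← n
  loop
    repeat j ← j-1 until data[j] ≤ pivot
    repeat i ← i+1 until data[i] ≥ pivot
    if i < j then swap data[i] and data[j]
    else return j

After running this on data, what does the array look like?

pivot = data[0] = 10; i = -1, j = 10
j→9 (data[9]=2≤10), i→0 (data[0]=10≥10); i<j, swap → [2, 13, 9, 14, 7, 4, 12, 3, 6, 10]
j→8 (data[8]=6≤10), i→1 (data[1]=13≥10); i<j, swap → [2, 6, 9, 14, 7, 4, 12, 3, 13, 10]
j→7 (data[7]=3≤10), i→3 (data[3]=14≥10); i<j, swap → [2, 6, 9, 3, 7, 4, 12, 14, 13, 10]
j→5, i→6; i≥j, return j=5. data = [2, 6, 9, 3, 7, 4, 12, 14, 13, 10]

[2, 6, 9, 3, 7, 4, 12, 14, 13, 10]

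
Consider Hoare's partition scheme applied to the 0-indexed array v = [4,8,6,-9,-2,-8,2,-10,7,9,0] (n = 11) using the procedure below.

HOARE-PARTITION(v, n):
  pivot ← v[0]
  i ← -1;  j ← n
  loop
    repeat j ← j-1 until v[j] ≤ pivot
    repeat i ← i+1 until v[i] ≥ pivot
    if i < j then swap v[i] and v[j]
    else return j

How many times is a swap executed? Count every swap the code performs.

3

pivot = v[0] = 4; i = -1, j = 11
j→10 (v[10]=0≤4), i→0 (v[0]=4≥4); i<j, swap → [0,8,6,-9,-2,-8,2,-10,7,9,4]
j→7 (v[7]=-10≤4), i→1 (v[1]=8≥4); i<j, swap → [0,-10,6,-9,-2,-8,2,8,7,9,4]
j→6 (v[6]=2≤4), i→2 (v[2]=6≥4); i<j, swap → [0,-10,2,-9,-2,-8,6,8,7,9,4]
j→5, i→6; i≥j, return j=5. v = [0,-10,2,-9,-2,-8,6,8,7,9,4]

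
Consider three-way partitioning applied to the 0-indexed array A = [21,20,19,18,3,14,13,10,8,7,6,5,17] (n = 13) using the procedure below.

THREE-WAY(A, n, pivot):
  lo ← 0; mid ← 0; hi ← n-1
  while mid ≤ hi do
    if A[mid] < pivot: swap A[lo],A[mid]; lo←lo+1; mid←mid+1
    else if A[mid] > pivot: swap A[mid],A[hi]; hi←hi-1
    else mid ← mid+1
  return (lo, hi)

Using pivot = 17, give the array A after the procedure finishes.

[5,6,7,3,14,13,10,8,17,18,19,20,21]

lo=0 mid=0 hi=12
21>17: swap(0,12), hi=11 ⇒ [17,20,19,18,3,14,13,10,8,7,6,5,21]
17=17: mid=1
20>17: swap(1,11), hi=10 ⇒ [17,5,19,18,3,14,13,10,8,7,6,20,21]
5<17: swap(0,1), lo=1 mid=2 ⇒ [5,17,19,18,3,14,13,10,8,7,6,20,21]
19>17: swap(2,10), hi=9 ⇒ [5,17,6,18,3,14,13,10,8,7,19,20,21]
6<17: swap(1,2), lo=2 mid=3 ⇒ [5,6,17,18,3,14,13,10,8,7,19,20,21]
18>17: swap(3,9), hi=8 ⇒ [5,6,17,7,3,14,13,10,8,18,19,20,21]
7<17: swap(2,3), lo=3 mid=4 ⇒ [5,6,7,17,3,14,13,10,8,18,19,20,21]
3<17: swap(3,4), lo=4 mid=5 ⇒ [5,6,7,3,17,14,13,10,8,18,19,20,21]
14<17: swap(4,5), lo=5 mid=6 ⇒ [5,6,7,3,14,17,13,10,8,18,19,20,21]
13<17: swap(5,6), lo=6 mid=7 ⇒ [5,6,7,3,14,13,17,10,8,18,19,20,21]
10<17: swap(6,7), lo=7 mid=8 ⇒ [5,6,7,3,14,13,10,17,8,18,19,20,21]
8<17: swap(7,8), lo=8 mid=9 ⇒ [5,6,7,3,14,13,10,8,17,18,19,20,21]
done. lo=8 hi=8; A=[5,6,7,3,14,13,10,8,17,18,19,20,21]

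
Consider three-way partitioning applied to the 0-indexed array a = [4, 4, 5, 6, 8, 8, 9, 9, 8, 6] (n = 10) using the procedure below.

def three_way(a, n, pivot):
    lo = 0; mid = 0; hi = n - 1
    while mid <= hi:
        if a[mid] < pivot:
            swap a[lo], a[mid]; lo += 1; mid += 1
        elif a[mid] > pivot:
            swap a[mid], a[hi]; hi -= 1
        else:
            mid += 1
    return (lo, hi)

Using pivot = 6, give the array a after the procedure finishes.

pivot = 6; lo=0, mid=0, hi=9
a[mid]=4<6: swap a[0],a[0]; lo=1,mid=1 → [4, 4, 5, 6, 8, 8, 9, 9, 8, 6]
a[mid]=4<6: swap a[1],a[1]; lo=2,mid=2 → [4, 4, 5, 6, 8, 8, 9, 9, 8, 6]
a[mid]=5<6: swap a[2],a[2]; lo=3,mid=3 → [4, 4, 5, 6, 8, 8, 9, 9, 8, 6]
a[mid]=6=6: mid=4
a[mid]=8>6: swap a[4],a[9]; hi=8 → [4, 4, 5, 6, 6, 8, 9, 9, 8, 8]
a[mid]=6=6: mid=5
a[mid]=8>6: swap a[5],a[8]; hi=7 → [4, 4, 5, 6, 6, 8, 9, 9, 8, 8]
a[mid]=8>6: swap a[5],a[7]; hi=6 → [4, 4, 5, 6, 6, 9, 9, 8, 8, 8]
a[mid]=9>6: swap a[5],a[6]; hi=5 → [4, 4, 5, 6, 6, 9, 9, 8, 8, 8]
a[mid]=9>6: swap a[5],a[5]; hi=4 → [4, 4, 5, 6, 6, 9, 9, 8, 8, 8]
end: lo=3, hi=4; a = [4, 4, 5, 6, 6, 9, 9, 8, 8, 8]

[4, 4, 5, 6, 6, 9, 9, 8, 8, 8]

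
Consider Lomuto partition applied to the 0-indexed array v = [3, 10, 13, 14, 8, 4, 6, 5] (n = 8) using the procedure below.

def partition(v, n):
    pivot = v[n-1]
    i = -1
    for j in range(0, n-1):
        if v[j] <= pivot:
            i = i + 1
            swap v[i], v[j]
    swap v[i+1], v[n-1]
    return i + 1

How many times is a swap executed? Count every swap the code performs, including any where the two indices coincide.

3

pivot=5, i=-1
j=0: 3≤5, i=0, swap(0,0) ⇒ [3, 10, 13, 14, 8, 4, 6, 5]
j=1: 10>5, skip
j=2: 13>5, skip
j=3: 14>5, skip
j=4: 8>5, skip
j=5: 4≤5, i=1, swap(1,5) ⇒ [3, 4, 13, 14, 8, 10, 6, 5]
j=6: 6>5, skip
swap(2,7) ⇒ [3, 4, 5, 14, 8, 10, 6, 13]; return 2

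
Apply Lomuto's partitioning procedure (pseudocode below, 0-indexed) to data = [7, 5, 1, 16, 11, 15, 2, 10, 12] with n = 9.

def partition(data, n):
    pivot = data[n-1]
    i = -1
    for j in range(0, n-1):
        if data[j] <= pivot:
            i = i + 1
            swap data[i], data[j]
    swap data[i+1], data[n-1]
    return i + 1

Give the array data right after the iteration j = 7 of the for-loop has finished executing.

[7, 5, 1, 11, 2, 10, 16, 15, 12]

pivot = data[8] = 12; i = -1
j=0: data[0]=7 ≤ 12 → i=0, swap data[0],data[0] (no change) → [7, 5, 1, 16, 11, 15, 2, 10, 12]
j=1: data[1]=5 ≤ 12 → i=1, swap data[1],data[1] (no change) → [7, 5, 1, 16, 11, 15, 2, 10, 12]
j=2: data[2]=1 ≤ 12 → i=2, swap data[2],data[2] (no change) → [7, 5, 1, 16, 11, 15, 2, 10, 12]
j=3: data[3]=16 > 12 → no swap
j=4: data[4]=11 ≤ 12 → i=3, swap data[3],data[4] → [7, 5, 1, 11, 16, 15, 2, 10, 12]
j=5: data[5]=15 > 12 → no swap
j=6: data[6]=2 ≤ 12 → i=4, swap data[4],data[6] → [7, 5, 1, 11, 2, 15, 16, 10, 12]
j=7: data[7]=10 ≤ 12 → i=5, swap data[5],data[7] → [7, 5, 1, 11, 2, 10, 16, 15, 12]
(after j=7) data = [7, 5, 1, 11, 2, 10, 16, 15, 12]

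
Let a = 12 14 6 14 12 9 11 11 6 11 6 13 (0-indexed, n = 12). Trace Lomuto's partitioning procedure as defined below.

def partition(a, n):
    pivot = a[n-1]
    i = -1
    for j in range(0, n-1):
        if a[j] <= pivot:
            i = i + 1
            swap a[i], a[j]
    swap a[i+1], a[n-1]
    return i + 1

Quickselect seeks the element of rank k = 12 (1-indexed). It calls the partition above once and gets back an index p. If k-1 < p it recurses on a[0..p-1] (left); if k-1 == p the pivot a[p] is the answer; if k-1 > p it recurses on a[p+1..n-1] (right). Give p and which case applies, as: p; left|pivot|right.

pivot=13, i=-1
j=0: 12≤13, i=0, swap(0,0) ⇒ 12 14 6 14 12 9 11 11 6 11 6 13
j=1: 14>13, skip
j=2: 6≤13, i=1, swap(1,2) ⇒ 12 6 14 14 12 9 11 11 6 11 6 13
j=3: 14>13, skip
j=4: 12≤13, i=2, swap(2,4) ⇒ 12 6 12 14 14 9 11 11 6 11 6 13
j=5: 9≤13, i=3, swap(3,5) ⇒ 12 6 12 9 14 14 11 11 6 11 6 13
j=6: 11≤13, i=4, swap(4,6) ⇒ 12 6 12 9 11 14 14 11 6 11 6 13
j=7: 11≤13, i=5, swap(5,7) ⇒ 12 6 12 9 11 11 14 14 6 11 6 13
j=8: 6≤13, i=6, swap(6,8) ⇒ 12 6 12 9 11 11 6 14 14 11 6 13
j=9: 11≤13, i=7, swap(7,9) ⇒ 12 6 12 9 11 11 6 11 14 14 6 13
j=10: 6≤13, i=8, swap(8,10) ⇒ 12 6 12 9 11 11 6 11 6 14 14 13
swap(9,11) ⇒ 12 6 12 9 11 11 6 11 6 13 14 14; return 9
p = 9; k-1 = 11 > 9 ⇒ right

9; right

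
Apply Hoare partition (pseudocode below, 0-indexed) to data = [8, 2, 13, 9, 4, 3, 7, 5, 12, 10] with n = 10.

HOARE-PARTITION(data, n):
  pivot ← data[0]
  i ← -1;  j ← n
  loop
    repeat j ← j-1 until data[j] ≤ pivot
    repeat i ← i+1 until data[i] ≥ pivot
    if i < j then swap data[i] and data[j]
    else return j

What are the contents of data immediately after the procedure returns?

pivot=8
j stops at 7 (5), i stops at 0 (8); swap ⇒ [5, 2, 13, 9, 4, 3, 7, 8, 12, 10]
j stops at 6 (7), i stops at 2 (13); swap ⇒ [5, 2, 7, 9, 4, 3, 13, 8, 12, 10]
j stops at 5 (3), i stops at 3 (9); swap ⇒ [5, 2, 7, 3, 4, 9, 13, 8, 12, 10]
j stops at 4, i stops at 5; i≥j ⇒ return 4. data=[5, 2, 7, 3, 4, 9, 13, 8, 12, 10]

[5, 2, 7, 3, 4, 9, 13, 8, 12, 10]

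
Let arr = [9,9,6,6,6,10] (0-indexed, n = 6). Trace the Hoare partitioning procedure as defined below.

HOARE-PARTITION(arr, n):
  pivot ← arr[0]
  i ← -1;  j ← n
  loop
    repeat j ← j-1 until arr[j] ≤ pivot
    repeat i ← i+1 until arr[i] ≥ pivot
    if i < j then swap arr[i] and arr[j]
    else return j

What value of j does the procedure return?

pivot=9
j stops at 4 (6), i stops at 0 (9); swap ⇒ [6,9,6,6,9,10]
j stops at 3 (6), i stops at 1 (9); swap ⇒ [6,6,6,9,9,10]
j stops at 2, i stops at 3; i≥j ⇒ return 2. arr=[6,6,6,9,9,10]

2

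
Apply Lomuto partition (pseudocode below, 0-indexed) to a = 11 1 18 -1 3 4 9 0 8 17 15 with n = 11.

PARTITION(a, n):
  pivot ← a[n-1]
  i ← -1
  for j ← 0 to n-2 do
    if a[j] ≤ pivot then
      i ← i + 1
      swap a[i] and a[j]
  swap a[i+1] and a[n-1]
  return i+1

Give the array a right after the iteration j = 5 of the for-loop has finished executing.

11 1 -1 3 4 18 9 0 8 17 15

pivot = a[10] = 15; i = -1
j=0: a[0]=11 ≤ 15 → i=0, swap a[0],a[0] (no change) → 11 1 18 -1 3 4 9 0 8 17 15
j=1: a[1]=1 ≤ 15 → i=1, swap a[1],a[1] (no change) → 11 1 18 -1 3 4 9 0 8 17 15
j=2: a[2]=18 > 15 → no swap
j=3: a[3]=-1 ≤ 15 → i=2, swap a[2],a[3] → 11 1 -1 18 3 4 9 0 8 17 15
j=4: a[4]=3 ≤ 15 → i=3, swap a[3],a[4] → 11 1 -1 3 18 4 9 0 8 17 15
j=5: a[5]=4 ≤ 15 → i=4, swap a[4],a[5] → 11 1 -1 3 4 18 9 0 8 17 15
(after j=5) a = 11 1 -1 3 4 18 9 0 8 17 15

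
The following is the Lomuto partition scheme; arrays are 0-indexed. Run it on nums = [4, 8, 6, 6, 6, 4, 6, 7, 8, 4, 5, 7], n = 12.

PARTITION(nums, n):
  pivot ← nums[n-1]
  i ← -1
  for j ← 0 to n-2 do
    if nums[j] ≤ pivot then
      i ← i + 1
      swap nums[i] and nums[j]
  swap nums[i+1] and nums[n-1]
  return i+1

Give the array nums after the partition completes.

pivot=7, i=-1
j=0: 4≤7, i=0, swap(0,0) ⇒ [4, 8, 6, 6, 6, 4, 6, 7, 8, 4, 5, 7]
j=1: 8>7, skip
j=2: 6≤7, i=1, swap(1,2) ⇒ [4, 6, 8, 6, 6, 4, 6, 7, 8, 4, 5, 7]
j=3: 6≤7, i=2, swap(2,3) ⇒ [4, 6, 6, 8, 6, 4, 6, 7, 8, 4, 5, 7]
j=4: 6≤7, i=3, swap(3,4) ⇒ [4, 6, 6, 6, 8, 4, 6, 7, 8, 4, 5, 7]
j=5: 4≤7, i=4, swap(4,5) ⇒ [4, 6, 6, 6, 4, 8, 6, 7, 8, 4, 5, 7]
j=6: 6≤7, i=5, swap(5,6) ⇒ [4, 6, 6, 6, 4, 6, 8, 7, 8, 4, 5, 7]
j=7: 7≤7, i=6, swap(6,7) ⇒ [4, 6, 6, 6, 4, 6, 7, 8, 8, 4, 5, 7]
j=8: 8>7, skip
j=9: 4≤7, i=7, swap(7,9) ⇒ [4, 6, 6, 6, 4, 6, 7, 4, 8, 8, 5, 7]
j=10: 5≤7, i=8, swap(8,10) ⇒ [4, 6, 6, 6, 4, 6, 7, 4, 5, 8, 8, 7]
swap(9,11) ⇒ [4, 6, 6, 6, 4, 6, 7, 4, 5, 7, 8, 8]; return 9

[4, 6, 6, 6, 4, 6, 7, 4, 5, 7, 8, 8]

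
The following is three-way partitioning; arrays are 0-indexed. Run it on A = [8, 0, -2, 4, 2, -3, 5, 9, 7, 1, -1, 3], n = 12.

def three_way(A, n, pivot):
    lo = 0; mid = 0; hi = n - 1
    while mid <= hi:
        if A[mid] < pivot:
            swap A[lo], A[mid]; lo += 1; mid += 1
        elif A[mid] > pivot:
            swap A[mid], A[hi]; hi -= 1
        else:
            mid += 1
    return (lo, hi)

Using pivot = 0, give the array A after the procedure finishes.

[-1, -2, -3, 0, 2, 5, 9, 7, 1, 4, 3, 8]

pivot = 0; lo=0, mid=0, hi=11
A[mid]=8>0: swap A[0],A[11]; hi=10 → [3, 0, -2, 4, 2, -3, 5, 9, 7, 1, -1, 8]
A[mid]=3>0: swap A[0],A[10]; hi=9 → [-1, 0, -2, 4, 2, -3, 5, 9, 7, 1, 3, 8]
A[mid]=-1<0: swap A[0],A[0]; lo=1,mid=1 → [-1, 0, -2, 4, 2, -3, 5, 9, 7, 1, 3, 8]
A[mid]=0=0: mid=2
A[mid]=-2<0: swap A[1],A[2]; lo=2,mid=3 → [-1, -2, 0, 4, 2, -3, 5, 9, 7, 1, 3, 8]
A[mid]=4>0: swap A[3],A[9]; hi=8 → [-1, -2, 0, 1, 2, -3, 5, 9, 7, 4, 3, 8]
A[mid]=1>0: swap A[3],A[8]; hi=7 → [-1, -2, 0, 7, 2, -3, 5, 9, 1, 4, 3, 8]
A[mid]=7>0: swap A[3],A[7]; hi=6 → [-1, -2, 0, 9, 2, -3, 5, 7, 1, 4, 3, 8]
A[mid]=9>0: swap A[3],A[6]; hi=5 → [-1, -2, 0, 5, 2, -3, 9, 7, 1, 4, 3, 8]
A[mid]=5>0: swap A[3],A[5]; hi=4 → [-1, -2, 0, -3, 2, 5, 9, 7, 1, 4, 3, 8]
A[mid]=-3<0: swap A[2],A[3]; lo=3,mid=4 → [-1, -2, -3, 0, 2, 5, 9, 7, 1, 4, 3, 8]
A[mid]=2>0: swap A[4],A[4]; hi=3 → [-1, -2, -3, 0, 2, 5, 9, 7, 1, 4, 3, 8]
end: lo=3, hi=3; A = [-1, -2, -3, 0, 2, 5, 9, 7, 1, 4, 3, 8]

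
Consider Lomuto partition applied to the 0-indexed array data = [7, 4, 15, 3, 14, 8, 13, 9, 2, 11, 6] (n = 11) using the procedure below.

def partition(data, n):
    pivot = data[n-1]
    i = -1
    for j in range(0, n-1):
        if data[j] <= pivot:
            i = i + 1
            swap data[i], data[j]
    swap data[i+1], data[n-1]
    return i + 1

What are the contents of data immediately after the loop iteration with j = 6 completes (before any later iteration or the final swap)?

pivot = data[10] = 6; i = -1
j=0: data[0]=7 > 6 → no swap
j=1: data[1]=4 ≤ 6 → i=0, swap data[0],data[1] → [4, 7, 15, 3, 14, 8, 13, 9, 2, 11, 6]
j=2: data[2]=15 > 6 → no swap
j=3: data[3]=3 ≤ 6 → i=1, swap data[1],data[3] → [4, 3, 15, 7, 14, 8, 13, 9, 2, 11, 6]
j=4: data[4]=14 > 6 → no swap
j=5: data[5]=8 > 6 → no swap
j=6: data[6]=13 > 6 → no swap
(after j=6) data = [4, 3, 15, 7, 14, 8, 13, 9, 2, 11, 6]

[4, 3, 15, 7, 14, 8, 13, 9, 2, 11, 6]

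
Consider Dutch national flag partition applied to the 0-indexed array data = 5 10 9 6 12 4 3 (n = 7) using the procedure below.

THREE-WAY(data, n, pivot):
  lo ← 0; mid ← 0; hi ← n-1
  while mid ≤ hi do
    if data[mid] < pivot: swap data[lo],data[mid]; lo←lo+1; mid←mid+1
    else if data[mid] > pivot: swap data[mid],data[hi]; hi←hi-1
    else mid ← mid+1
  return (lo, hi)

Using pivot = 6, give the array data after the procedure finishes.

pivot = 6; lo=0, mid=0, hi=6
data[mid]=5<6: swap data[0],data[0]; lo=1,mid=1 → 5 10 9 6 12 4 3
data[mid]=10>6: swap data[1],data[6]; hi=5 → 5 3 9 6 12 4 10
data[mid]=3<6: swap data[1],data[1]; lo=2,mid=2 → 5 3 9 6 12 4 10
data[mid]=9>6: swap data[2],data[5]; hi=4 → 5 3 4 6 12 9 10
data[mid]=4<6: swap data[2],data[2]; lo=3,mid=3 → 5 3 4 6 12 9 10
data[mid]=6=6: mid=4
data[mid]=12>6: swap data[4],data[4]; hi=3 → 5 3 4 6 12 9 10
end: lo=3, hi=3; data = 5 3 4 6 12 9 10

5 3 4 6 12 9 10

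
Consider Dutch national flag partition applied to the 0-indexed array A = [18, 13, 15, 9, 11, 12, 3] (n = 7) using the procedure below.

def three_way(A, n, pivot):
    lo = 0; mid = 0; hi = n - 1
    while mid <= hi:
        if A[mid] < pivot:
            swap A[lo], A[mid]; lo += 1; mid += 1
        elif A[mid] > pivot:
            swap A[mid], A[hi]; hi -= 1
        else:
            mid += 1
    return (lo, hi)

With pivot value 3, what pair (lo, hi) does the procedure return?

(0, 0)

lo=0 mid=0 hi=6
18>3: swap(0,6), hi=5 ⇒ [3, 13, 15, 9, 11, 12, 18]
3=3: mid=1
13>3: swap(1,5), hi=4 ⇒ [3, 12, 15, 9, 11, 13, 18]
12>3: swap(1,4), hi=3 ⇒ [3, 11, 15, 9, 12, 13, 18]
11>3: swap(1,3), hi=2 ⇒ [3, 9, 15, 11, 12, 13, 18]
9>3: swap(1,2), hi=1 ⇒ [3, 15, 9, 11, 12, 13, 18]
15>3: swap(1,1), hi=0 ⇒ [3, 15, 9, 11, 12, 13, 18]
done. lo=0 hi=0; A=[3, 15, 9, 11, 12, 13, 18]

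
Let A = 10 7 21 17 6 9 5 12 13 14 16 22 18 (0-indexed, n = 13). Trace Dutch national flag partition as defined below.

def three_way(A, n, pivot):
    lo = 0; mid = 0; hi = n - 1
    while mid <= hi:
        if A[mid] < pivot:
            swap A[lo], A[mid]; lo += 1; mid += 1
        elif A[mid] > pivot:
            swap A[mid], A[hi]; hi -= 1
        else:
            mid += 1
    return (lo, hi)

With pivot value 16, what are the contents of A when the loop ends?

lo=0 mid=0 hi=12
10<16: swap(0,0), lo=1 mid=1 ⇒ 10 7 21 17 6 9 5 12 13 14 16 22 18
7<16: swap(1,1), lo=2 mid=2 ⇒ 10 7 21 17 6 9 5 12 13 14 16 22 18
21>16: swap(2,12), hi=11 ⇒ 10 7 18 17 6 9 5 12 13 14 16 22 21
18>16: swap(2,11), hi=10 ⇒ 10 7 22 17 6 9 5 12 13 14 16 18 21
22>16: swap(2,10), hi=9 ⇒ 10 7 16 17 6 9 5 12 13 14 22 18 21
16=16: mid=3
17>16: swap(3,9), hi=8 ⇒ 10 7 16 14 6 9 5 12 13 17 22 18 21
14<16: swap(2,3), lo=3 mid=4 ⇒ 10 7 14 16 6 9 5 12 13 17 22 18 21
6<16: swap(3,4), lo=4 mid=5 ⇒ 10 7 14 6 16 9 5 12 13 17 22 18 21
9<16: swap(4,5), lo=5 mid=6 ⇒ 10 7 14 6 9 16 5 12 13 17 22 18 21
5<16: swap(5,6), lo=6 mid=7 ⇒ 10 7 14 6 9 5 16 12 13 17 22 18 21
12<16: swap(6,7), lo=7 mid=8 ⇒ 10 7 14 6 9 5 12 16 13 17 22 18 21
13<16: swap(7,8), lo=8 mid=9 ⇒ 10 7 14 6 9 5 12 13 16 17 22 18 21
done. lo=8 hi=8; A=10 7 14 6 9 5 12 13 16 17 22 18 21

10 7 14 6 9 5 12 13 16 17 22 18 21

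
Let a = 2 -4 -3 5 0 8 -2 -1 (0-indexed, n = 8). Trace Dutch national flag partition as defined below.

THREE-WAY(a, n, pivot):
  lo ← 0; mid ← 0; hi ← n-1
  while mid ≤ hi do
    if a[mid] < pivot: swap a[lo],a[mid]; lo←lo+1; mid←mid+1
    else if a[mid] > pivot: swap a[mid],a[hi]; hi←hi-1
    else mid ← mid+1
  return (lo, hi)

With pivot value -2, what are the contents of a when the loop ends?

-4 -3 -2 0 8 5 -1 2

pivot = -2; lo=0, mid=0, hi=7
a[mid]=2>-2: swap a[0],a[7]; hi=6 → -1 -4 -3 5 0 8 -2 2
a[mid]=-1>-2: swap a[0],a[6]; hi=5 → -2 -4 -3 5 0 8 -1 2
a[mid]=-2=-2: mid=1
a[mid]=-4<-2: swap a[0],a[1]; lo=1,mid=2 → -4 -2 -3 5 0 8 -1 2
a[mid]=-3<-2: swap a[1],a[2]; lo=2,mid=3 → -4 -3 -2 5 0 8 -1 2
a[mid]=5>-2: swap a[3],a[5]; hi=4 → -4 -3 -2 8 0 5 -1 2
a[mid]=8>-2: swap a[3],a[4]; hi=3 → -4 -3 -2 0 8 5 -1 2
a[mid]=0>-2: swap a[3],a[3]; hi=2 → -4 -3 -2 0 8 5 -1 2
end: lo=2, hi=2; a = -4 -3 -2 0 8 5 -1 2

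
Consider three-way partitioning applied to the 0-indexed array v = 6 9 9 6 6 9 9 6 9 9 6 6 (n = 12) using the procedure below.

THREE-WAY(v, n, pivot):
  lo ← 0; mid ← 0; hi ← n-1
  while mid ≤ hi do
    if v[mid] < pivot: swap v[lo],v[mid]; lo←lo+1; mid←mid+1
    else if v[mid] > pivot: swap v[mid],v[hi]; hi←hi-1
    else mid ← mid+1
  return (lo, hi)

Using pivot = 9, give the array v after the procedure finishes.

pivot = 9; lo=0, mid=0, hi=11
v[mid]=6<9: swap v[0],v[0]; lo=1,mid=1 → 6 9 9 6 6 9 9 6 9 9 6 6
v[mid]=9=9: mid=2
v[mid]=9=9: mid=3
v[mid]=6<9: swap v[1],v[3]; lo=2,mid=4 → 6 6 9 9 6 9 9 6 9 9 6 6
v[mid]=6<9: swap v[2],v[4]; lo=3,mid=5 → 6 6 6 9 9 9 9 6 9 9 6 6
v[mid]=9=9: mid=6
v[mid]=9=9: mid=7
v[mid]=6<9: swap v[3],v[7]; lo=4,mid=8 → 6 6 6 6 9 9 9 9 9 9 6 6
v[mid]=9=9: mid=9
v[mid]=9=9: mid=10
v[mid]=6<9: swap v[4],v[10]; lo=5,mid=11 → 6 6 6 6 6 9 9 9 9 9 9 6
v[mid]=6<9: swap v[5],v[11]; lo=6,mid=12 → 6 6 6 6 6 6 9 9 9 9 9 9
end: lo=6, hi=11; v = 6 6 6 6 6 6 9 9 9 9 9 9

6 6 6 6 6 6 9 9 9 9 9 9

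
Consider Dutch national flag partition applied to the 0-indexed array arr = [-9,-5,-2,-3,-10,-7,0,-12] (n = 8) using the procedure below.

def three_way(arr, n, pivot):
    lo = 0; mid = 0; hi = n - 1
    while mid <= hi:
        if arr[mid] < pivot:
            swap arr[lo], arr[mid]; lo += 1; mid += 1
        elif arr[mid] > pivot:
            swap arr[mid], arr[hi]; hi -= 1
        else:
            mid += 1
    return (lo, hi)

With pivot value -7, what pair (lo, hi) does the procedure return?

lo=0 mid=0 hi=7
-9<-7: swap(0,0), lo=1 mid=1 ⇒ [-9,-5,-2,-3,-10,-7,0,-12]
-5>-7: swap(1,7), hi=6 ⇒ [-9,-12,-2,-3,-10,-7,0,-5]
-12<-7: swap(1,1), lo=2 mid=2 ⇒ [-9,-12,-2,-3,-10,-7,0,-5]
-2>-7: swap(2,6), hi=5 ⇒ [-9,-12,0,-3,-10,-7,-2,-5]
0>-7: swap(2,5), hi=4 ⇒ [-9,-12,-7,-3,-10,0,-2,-5]
-7=-7: mid=3
-3>-7: swap(3,4), hi=3 ⇒ [-9,-12,-7,-10,-3,0,-2,-5]
-10<-7: swap(2,3), lo=3 mid=4 ⇒ [-9,-12,-10,-7,-3,0,-2,-5]
done. lo=3 hi=3; arr=[-9,-12,-10,-7,-3,0,-2,-5]

(3, 3)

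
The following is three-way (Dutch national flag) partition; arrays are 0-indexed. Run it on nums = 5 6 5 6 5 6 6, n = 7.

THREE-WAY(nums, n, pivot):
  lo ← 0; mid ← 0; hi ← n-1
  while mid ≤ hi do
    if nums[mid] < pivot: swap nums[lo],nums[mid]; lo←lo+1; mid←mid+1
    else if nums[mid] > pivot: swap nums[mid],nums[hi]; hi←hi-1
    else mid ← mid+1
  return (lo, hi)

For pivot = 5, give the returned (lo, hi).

lo=0 mid=0 hi=6
5=5: mid=1
6>5: swap(1,6), hi=5 ⇒ 5 6 5 6 5 6 6
6>5: swap(1,5), hi=4 ⇒ 5 6 5 6 5 6 6
6>5: swap(1,4), hi=3 ⇒ 5 5 5 6 6 6 6
5=5: mid=2
5=5: mid=3
6>5: swap(3,3), hi=2 ⇒ 5 5 5 6 6 6 6
done. lo=0 hi=2; nums=5 5 5 6 6 6 6

(0, 2)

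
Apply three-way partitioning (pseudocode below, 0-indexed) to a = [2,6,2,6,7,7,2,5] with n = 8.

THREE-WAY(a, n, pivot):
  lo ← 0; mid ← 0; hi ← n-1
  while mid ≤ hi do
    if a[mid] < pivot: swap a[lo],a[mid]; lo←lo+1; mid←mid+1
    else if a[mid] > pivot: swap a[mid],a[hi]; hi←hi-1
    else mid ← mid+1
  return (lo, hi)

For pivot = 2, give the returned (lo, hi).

(0, 2)

pivot = 2; lo=0, mid=0, hi=7
a[mid]=2=2: mid=1
a[mid]=6>2: swap a[1],a[7]; hi=6 → [2,5,2,6,7,7,2,6]
a[mid]=5>2: swap a[1],a[6]; hi=5 → [2,2,2,6,7,7,5,6]
a[mid]=2=2: mid=2
a[mid]=2=2: mid=3
a[mid]=6>2: swap a[3],a[5]; hi=4 → [2,2,2,7,7,6,5,6]
a[mid]=7>2: swap a[3],a[4]; hi=3 → [2,2,2,7,7,6,5,6]
a[mid]=7>2: swap a[3],a[3]; hi=2 → [2,2,2,7,7,6,5,6]
end: lo=0, hi=2; a = [2,2,2,7,7,6,5,6]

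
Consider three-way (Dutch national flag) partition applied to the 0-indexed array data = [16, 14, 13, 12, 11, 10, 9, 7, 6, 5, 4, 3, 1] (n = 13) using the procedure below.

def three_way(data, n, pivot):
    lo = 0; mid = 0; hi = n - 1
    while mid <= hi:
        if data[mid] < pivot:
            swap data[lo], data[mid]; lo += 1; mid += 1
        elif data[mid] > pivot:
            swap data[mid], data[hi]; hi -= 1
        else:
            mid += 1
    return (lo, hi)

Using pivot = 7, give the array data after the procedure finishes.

lo=0 mid=0 hi=12
16>7: swap(0,12), hi=11 ⇒ [1, 14, 13, 12, 11, 10, 9, 7, 6, 5, 4, 3, 16]
1<7: swap(0,0), lo=1 mid=1 ⇒ [1, 14, 13, 12, 11, 10, 9, 7, 6, 5, 4, 3, 16]
14>7: swap(1,11), hi=10 ⇒ [1, 3, 13, 12, 11, 10, 9, 7, 6, 5, 4, 14, 16]
3<7: swap(1,1), lo=2 mid=2 ⇒ [1, 3, 13, 12, 11, 10, 9, 7, 6, 5, 4, 14, 16]
13>7: swap(2,10), hi=9 ⇒ [1, 3, 4, 12, 11, 10, 9, 7, 6, 5, 13, 14, 16]
4<7: swap(2,2), lo=3 mid=3 ⇒ [1, 3, 4, 12, 11, 10, 9, 7, 6, 5, 13, 14, 16]
12>7: swap(3,9), hi=8 ⇒ [1, 3, 4, 5, 11, 10, 9, 7, 6, 12, 13, 14, 16]
5<7: swap(3,3), lo=4 mid=4 ⇒ [1, 3, 4, 5, 11, 10, 9, 7, 6, 12, 13, 14, 16]
11>7: swap(4,8), hi=7 ⇒ [1, 3, 4, 5, 6, 10, 9, 7, 11, 12, 13, 14, 16]
6<7: swap(4,4), lo=5 mid=5 ⇒ [1, 3, 4, 5, 6, 10, 9, 7, 11, 12, 13, 14, 16]
10>7: swap(5,7), hi=6 ⇒ [1, 3, 4, 5, 6, 7, 9, 10, 11, 12, 13, 14, 16]
7=7: mid=6
9>7: swap(6,6), hi=5 ⇒ [1, 3, 4, 5, 6, 7, 9, 10, 11, 12, 13, 14, 16]
done. lo=5 hi=5; data=[1, 3, 4, 5, 6, 7, 9, 10, 11, 12, 13, 14, 16]

[1, 3, 4, 5, 6, 7, 9, 10, 11, 12, 13, 14, 16]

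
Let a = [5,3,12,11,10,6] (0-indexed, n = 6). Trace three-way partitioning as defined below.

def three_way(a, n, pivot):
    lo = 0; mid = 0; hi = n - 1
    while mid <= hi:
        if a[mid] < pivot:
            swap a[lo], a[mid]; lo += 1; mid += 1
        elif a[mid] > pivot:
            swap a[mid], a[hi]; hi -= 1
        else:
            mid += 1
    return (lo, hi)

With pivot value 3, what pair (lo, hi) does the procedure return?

(0, 0)

lo=0 mid=0 hi=5
5>3: swap(0,5), hi=4 ⇒ [6,3,12,11,10,5]
6>3: swap(0,4), hi=3 ⇒ [10,3,12,11,6,5]
10>3: swap(0,3), hi=2 ⇒ [11,3,12,10,6,5]
11>3: swap(0,2), hi=1 ⇒ [12,3,11,10,6,5]
12>3: swap(0,1), hi=0 ⇒ [3,12,11,10,6,5]
3=3: mid=1
done. lo=0 hi=0; a=[3,12,11,10,6,5]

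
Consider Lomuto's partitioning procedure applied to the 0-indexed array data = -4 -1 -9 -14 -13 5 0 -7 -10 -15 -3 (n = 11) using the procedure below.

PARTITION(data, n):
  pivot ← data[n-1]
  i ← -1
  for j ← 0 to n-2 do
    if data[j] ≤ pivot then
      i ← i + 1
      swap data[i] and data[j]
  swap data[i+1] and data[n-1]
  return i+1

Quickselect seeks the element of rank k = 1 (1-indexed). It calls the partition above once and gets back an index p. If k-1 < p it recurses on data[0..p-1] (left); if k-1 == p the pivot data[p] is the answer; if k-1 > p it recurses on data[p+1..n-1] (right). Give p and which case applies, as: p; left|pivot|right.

pivot = data[10] = -3; i = -1
j=0: data[0]=-4 ≤ -3 → i=0, swap data[0],data[0] (no change) → -4 -1 -9 -14 -13 5 0 -7 -10 -15 -3
j=1: data[1]=-1 > -3 → no swap
j=2: data[2]=-9 ≤ -3 → i=1, swap data[1],data[2] → -4 -9 -1 -14 -13 5 0 -7 -10 -15 -3
j=3: data[3]=-14 ≤ -3 → i=2, swap data[2],data[3] → -4 -9 -14 -1 -13 5 0 -7 -10 -15 -3
j=4: data[4]=-13 ≤ -3 → i=3, swap data[3],data[4] → -4 -9 -14 -13 -1 5 0 -7 -10 -15 -3
j=5: data[5]=5 > -3 → no swap
j=6: data[6]=0 > -3 → no swap
j=7: data[7]=-7 ≤ -3 → i=4, swap data[4],data[7] → -4 -9 -14 -13 -7 5 0 -1 -10 -15 -3
j=8: data[8]=-10 ≤ -3 → i=5, swap data[5],data[8] → -4 -9 -14 -13 -7 -10 0 -1 5 -15 -3
j=9: data[9]=-15 ≤ -3 → i=6, swap data[6],data[9] → -4 -9 -14 -13 -7 -10 -15 -1 5 0 -3
final swap data[7],data[10] → -4 -9 -14 -13 -7 -10 -15 -3 5 0 -1; return 7
p = 7; k-1 = 0 < 7 ⇒ left

7; left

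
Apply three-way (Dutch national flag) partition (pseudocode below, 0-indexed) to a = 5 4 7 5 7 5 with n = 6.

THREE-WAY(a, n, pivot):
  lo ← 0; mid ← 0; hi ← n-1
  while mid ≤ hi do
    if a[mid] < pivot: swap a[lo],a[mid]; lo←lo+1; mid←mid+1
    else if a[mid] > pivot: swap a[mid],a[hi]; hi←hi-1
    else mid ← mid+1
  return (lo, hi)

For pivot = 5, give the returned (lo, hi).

(1, 3)

pivot = 5; lo=0, mid=0, hi=5
a[mid]=5=5: mid=1
a[mid]=4<5: swap a[0],a[1]; lo=1,mid=2 → 4 5 7 5 7 5
a[mid]=7>5: swap a[2],a[5]; hi=4 → 4 5 5 5 7 7
a[mid]=5=5: mid=3
a[mid]=5=5: mid=4
a[mid]=7>5: swap a[4],a[4]; hi=3 → 4 5 5 5 7 7
end: lo=1, hi=3; a = 4 5 5 5 7 7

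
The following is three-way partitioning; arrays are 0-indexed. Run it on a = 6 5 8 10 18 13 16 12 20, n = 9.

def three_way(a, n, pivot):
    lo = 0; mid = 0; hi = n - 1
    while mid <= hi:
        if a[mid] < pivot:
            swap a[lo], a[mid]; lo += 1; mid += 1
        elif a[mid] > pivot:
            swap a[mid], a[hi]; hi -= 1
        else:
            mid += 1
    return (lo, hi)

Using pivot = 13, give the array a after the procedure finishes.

pivot = 13; lo=0, mid=0, hi=8
a[mid]=6<13: swap a[0],a[0]; lo=1,mid=1 → 6 5 8 10 18 13 16 12 20
a[mid]=5<13: swap a[1],a[1]; lo=2,mid=2 → 6 5 8 10 18 13 16 12 20
a[mid]=8<13: swap a[2],a[2]; lo=3,mid=3 → 6 5 8 10 18 13 16 12 20
a[mid]=10<13: swap a[3],a[3]; lo=4,mid=4 → 6 5 8 10 18 13 16 12 20
a[mid]=18>13: swap a[4],a[8]; hi=7 → 6 5 8 10 20 13 16 12 18
a[mid]=20>13: swap a[4],a[7]; hi=6 → 6 5 8 10 12 13 16 20 18
a[mid]=12<13: swap a[4],a[4]; lo=5,mid=5 → 6 5 8 10 12 13 16 20 18
a[mid]=13=13: mid=6
a[mid]=16>13: swap a[6],a[6]; hi=5 → 6 5 8 10 12 13 16 20 18
end: lo=5, hi=5; a = 6 5 8 10 12 13 16 20 18

6 5 8 10 12 13 16 20 18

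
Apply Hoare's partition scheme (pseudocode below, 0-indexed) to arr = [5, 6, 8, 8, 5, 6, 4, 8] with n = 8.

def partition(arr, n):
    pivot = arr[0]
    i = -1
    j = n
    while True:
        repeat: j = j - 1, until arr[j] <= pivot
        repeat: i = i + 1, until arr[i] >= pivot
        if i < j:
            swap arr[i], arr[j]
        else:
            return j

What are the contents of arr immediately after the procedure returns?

pivot = arr[0] = 5; i = -1, j = 8
j→6 (arr[6]=4≤5), i→0 (arr[0]=5≥5); i<j, swap → [4, 6, 8, 8, 5, 6, 5, 8]
j→4 (arr[4]=5≤5), i→1 (arr[1]=6≥5); i<j, swap → [4, 5, 8, 8, 6, 6, 5, 8]
j→1, i→2; i≥j, return j=1. arr = [4, 5, 8, 8, 6, 6, 5, 8]

[4, 5, 8, 8, 6, 6, 5, 8]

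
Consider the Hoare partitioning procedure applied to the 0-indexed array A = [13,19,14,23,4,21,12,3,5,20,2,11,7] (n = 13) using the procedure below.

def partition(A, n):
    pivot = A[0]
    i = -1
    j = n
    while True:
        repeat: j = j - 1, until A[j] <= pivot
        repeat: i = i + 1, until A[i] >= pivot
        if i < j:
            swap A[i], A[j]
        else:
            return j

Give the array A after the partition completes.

pivot = A[0] = 13; i = -1, j = 13
j→12 (A[12]=7≤13), i→0 (A[0]=13≥13); i<j, swap → [7,19,14,23,4,21,12,3,5,20,2,11,13]
j→11 (A[11]=11≤13), i→1 (A[1]=19≥13); i<j, swap → [7,11,14,23,4,21,12,3,5,20,2,19,13]
j→10 (A[10]=2≤13), i→2 (A[2]=14≥13); i<j, swap → [7,11,2,23,4,21,12,3,5,20,14,19,13]
j→8 (A[8]=5≤13), i→3 (A[3]=23≥13); i<j, swap → [7,11,2,5,4,21,12,3,23,20,14,19,13]
j→7 (A[7]=3≤13), i→5 (A[5]=21≥13); i<j, swap → [7,11,2,5,4,3,12,21,23,20,14,19,13]
j→6, i→7; i≥j, return j=6. A = [7,11,2,5,4,3,12,21,23,20,14,19,13]

[7,11,2,5,4,3,12,21,23,20,14,19,13]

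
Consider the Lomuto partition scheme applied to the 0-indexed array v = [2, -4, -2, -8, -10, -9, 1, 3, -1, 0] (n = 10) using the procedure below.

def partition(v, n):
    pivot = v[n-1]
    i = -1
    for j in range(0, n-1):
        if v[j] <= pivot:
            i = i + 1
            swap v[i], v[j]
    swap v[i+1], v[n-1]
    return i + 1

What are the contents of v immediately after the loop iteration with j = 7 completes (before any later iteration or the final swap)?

pivot=0, i=-1
j=0: 2>0, skip
j=1: -4≤0, i=0, swap(0,1) ⇒ [-4, 2, -2, -8, -10, -9, 1, 3, -1, 0]
j=2: -2≤0, i=1, swap(1,2) ⇒ [-4, -2, 2, -8, -10, -9, 1, 3, -1, 0]
j=3: -8≤0, i=2, swap(2,3) ⇒ [-4, -2, -8, 2, -10, -9, 1, 3, -1, 0]
j=4: -10≤0, i=3, swap(3,4) ⇒ [-4, -2, -8, -10, 2, -9, 1, 3, -1, 0]
j=5: -9≤0, i=4, swap(4,5) ⇒ [-4, -2, -8, -10, -9, 2, 1, 3, -1, 0]
j=6: 1>0, skip
j=7: 3>0, skip
(after j=7) v = [-4, -2, -8, -10, -9, 2, 1, 3, -1, 0]

[-4, -2, -8, -10, -9, 2, 1, 3, -1, 0]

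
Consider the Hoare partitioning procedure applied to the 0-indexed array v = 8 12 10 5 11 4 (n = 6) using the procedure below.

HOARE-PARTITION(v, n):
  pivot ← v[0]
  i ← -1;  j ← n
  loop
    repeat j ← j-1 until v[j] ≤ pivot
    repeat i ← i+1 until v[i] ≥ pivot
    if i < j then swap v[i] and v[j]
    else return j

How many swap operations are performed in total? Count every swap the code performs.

2

pivot=8
j stops at 5 (4), i stops at 0 (8); swap ⇒ 4 12 10 5 11 8
j stops at 3 (5), i stops at 1 (12); swap ⇒ 4 5 10 12 11 8
j stops at 1, i stops at 2; i≥j ⇒ return 1. v=4 5 10 12 11 8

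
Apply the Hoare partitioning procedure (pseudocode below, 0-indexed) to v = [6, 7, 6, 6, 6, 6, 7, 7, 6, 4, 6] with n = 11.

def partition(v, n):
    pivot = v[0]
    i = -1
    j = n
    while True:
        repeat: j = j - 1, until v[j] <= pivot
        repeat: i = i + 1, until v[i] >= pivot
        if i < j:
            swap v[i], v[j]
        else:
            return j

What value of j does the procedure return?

pivot=6
j stops at 10 (6), i stops at 0 (6); swap ⇒ [6, 7, 6, 6, 6, 6, 7, 7, 6, 4, 6]
j stops at 9 (4), i stops at 1 (7); swap ⇒ [6, 4, 6, 6, 6, 6, 7, 7, 6, 7, 6]
j stops at 8 (6), i stops at 2 (6); swap ⇒ [6, 4, 6, 6, 6, 6, 7, 7, 6, 7, 6]
j stops at 5 (6), i stops at 3 (6); swap ⇒ [6, 4, 6, 6, 6, 6, 7, 7, 6, 7, 6]
j stops at 4, i stops at 4; i≥j ⇒ return 4. v=[6, 4, 6, 6, 6, 6, 7, 7, 6, 7, 6]

4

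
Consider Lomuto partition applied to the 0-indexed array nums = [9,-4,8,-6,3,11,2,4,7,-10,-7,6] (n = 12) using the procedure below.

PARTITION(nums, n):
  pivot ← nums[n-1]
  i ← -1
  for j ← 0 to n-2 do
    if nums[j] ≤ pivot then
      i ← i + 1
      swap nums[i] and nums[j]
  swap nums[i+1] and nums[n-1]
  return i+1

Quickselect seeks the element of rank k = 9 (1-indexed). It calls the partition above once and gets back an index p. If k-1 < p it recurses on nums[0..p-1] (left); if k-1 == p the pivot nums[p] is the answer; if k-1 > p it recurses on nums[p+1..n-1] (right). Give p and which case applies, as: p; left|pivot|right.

7; right

pivot = nums[11] = 6; i = -1
j=0: nums[0]=9 > 6 → no swap
j=1: nums[1]=-4 ≤ 6 → i=0, swap nums[0],nums[1] → [-4,9,8,-6,3,11,2,4,7,-10,-7,6]
j=2: nums[2]=8 > 6 → no swap
j=3: nums[3]=-6 ≤ 6 → i=1, swap nums[1],nums[3] → [-4,-6,8,9,3,11,2,4,7,-10,-7,6]
j=4: nums[4]=3 ≤ 6 → i=2, swap nums[2],nums[4] → [-4,-6,3,9,8,11,2,4,7,-10,-7,6]
j=5: nums[5]=11 > 6 → no swap
j=6: nums[6]=2 ≤ 6 → i=3, swap nums[3],nums[6] → [-4,-6,3,2,8,11,9,4,7,-10,-7,6]
j=7: nums[7]=4 ≤ 6 → i=4, swap nums[4],nums[7] → [-4,-6,3,2,4,11,9,8,7,-10,-7,6]
j=8: nums[8]=7 > 6 → no swap
j=9: nums[9]=-10 ≤ 6 → i=5, swap nums[5],nums[9] → [-4,-6,3,2,4,-10,9,8,7,11,-7,6]
j=10: nums[10]=-7 ≤ 6 → i=6, swap nums[6],nums[10] → [-4,-6,3,2,4,-10,-7,8,7,11,9,6]
final swap nums[7],nums[11] → [-4,-6,3,2,4,-10,-7,6,7,11,9,8]; return 7
p = 7; k-1 = 8 > 7 ⇒ right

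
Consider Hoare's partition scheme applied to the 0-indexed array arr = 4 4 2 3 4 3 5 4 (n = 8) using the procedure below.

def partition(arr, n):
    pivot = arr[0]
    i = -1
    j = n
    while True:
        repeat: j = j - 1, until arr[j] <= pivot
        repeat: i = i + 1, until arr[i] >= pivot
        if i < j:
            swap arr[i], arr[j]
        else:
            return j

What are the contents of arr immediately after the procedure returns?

4 3 2 3 4 4 5 4

pivot = arr[0] = 4; i = -1, j = 8
j→7 (arr[7]=4≤4), i→0 (arr[0]=4≥4); i<j, swap → 4 4 2 3 4 3 5 4
j→5 (arr[5]=3≤4), i→1 (arr[1]=4≥4); i<j, swap → 4 3 2 3 4 4 5 4
j→4, i→4; i≥j, return j=4. arr = 4 3 2 3 4 4 5 4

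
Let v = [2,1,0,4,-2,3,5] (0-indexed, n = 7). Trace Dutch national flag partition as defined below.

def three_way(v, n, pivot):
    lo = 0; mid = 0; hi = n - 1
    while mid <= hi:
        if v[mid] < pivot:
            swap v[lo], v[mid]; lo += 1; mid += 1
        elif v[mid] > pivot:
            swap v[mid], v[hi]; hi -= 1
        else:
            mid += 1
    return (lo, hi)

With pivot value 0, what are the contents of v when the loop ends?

pivot = 0; lo=0, mid=0, hi=6
v[mid]=2>0: swap v[0],v[6]; hi=5 → [5,1,0,4,-2,3,2]
v[mid]=5>0: swap v[0],v[5]; hi=4 → [3,1,0,4,-2,5,2]
v[mid]=3>0: swap v[0],v[4]; hi=3 → [-2,1,0,4,3,5,2]
v[mid]=-2<0: swap v[0],v[0]; lo=1,mid=1 → [-2,1,0,4,3,5,2]
v[mid]=1>0: swap v[1],v[3]; hi=2 → [-2,4,0,1,3,5,2]
v[mid]=4>0: swap v[1],v[2]; hi=1 → [-2,0,4,1,3,5,2]
v[mid]=0=0: mid=2
end: lo=1, hi=1; v = [-2,0,4,1,3,5,2]

[-2,0,4,1,3,5,2]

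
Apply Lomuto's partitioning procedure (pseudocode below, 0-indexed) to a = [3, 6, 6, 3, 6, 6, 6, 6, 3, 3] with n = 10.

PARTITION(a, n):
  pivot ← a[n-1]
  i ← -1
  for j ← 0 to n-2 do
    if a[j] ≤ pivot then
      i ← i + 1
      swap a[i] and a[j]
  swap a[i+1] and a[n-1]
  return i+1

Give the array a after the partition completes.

[3, 3, 3, 3, 6, 6, 6, 6, 6, 6]

pivot=3, i=-1
j=0: 3≤3, i=0, swap(0,0) ⇒ [3, 6, 6, 3, 6, 6, 6, 6, 3, 3]
j=1: 6>3, skip
j=2: 6>3, skip
j=3: 3≤3, i=1, swap(1,3) ⇒ [3, 3, 6, 6, 6, 6, 6, 6, 3, 3]
j=4: 6>3, skip
j=5: 6>3, skip
j=6: 6>3, skip
j=7: 6>3, skip
j=8: 3≤3, i=2, swap(2,8) ⇒ [3, 3, 3, 6, 6, 6, 6, 6, 6, 3]
swap(3,9) ⇒ [3, 3, 3, 3, 6, 6, 6, 6, 6, 6]; return 3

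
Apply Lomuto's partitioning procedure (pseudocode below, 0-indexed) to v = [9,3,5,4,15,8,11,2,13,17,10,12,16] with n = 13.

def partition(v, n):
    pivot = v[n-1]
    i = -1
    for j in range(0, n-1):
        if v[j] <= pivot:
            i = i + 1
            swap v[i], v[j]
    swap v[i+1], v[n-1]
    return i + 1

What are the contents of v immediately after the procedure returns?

[9,3,5,4,15,8,11,2,13,10,12,16,17]

pivot = v[12] = 16; i = -1
j=0: v[0]=9 ≤ 16 → i=0, swap v[0],v[0] (no change) → [9,3,5,4,15,8,11,2,13,17,10,12,16]
j=1: v[1]=3 ≤ 16 → i=1, swap v[1],v[1] (no change) → [9,3,5,4,15,8,11,2,13,17,10,12,16]
j=2: v[2]=5 ≤ 16 → i=2, swap v[2],v[2] (no change) → [9,3,5,4,15,8,11,2,13,17,10,12,16]
j=3: v[3]=4 ≤ 16 → i=3, swap v[3],v[3] (no change) → [9,3,5,4,15,8,11,2,13,17,10,12,16]
j=4: v[4]=15 ≤ 16 → i=4, swap v[4],v[4] (no change) → [9,3,5,4,15,8,11,2,13,17,10,12,16]
j=5: v[5]=8 ≤ 16 → i=5, swap v[5],v[5] (no change) → [9,3,5,4,15,8,11,2,13,17,10,12,16]
j=6: v[6]=11 ≤ 16 → i=6, swap v[6],v[6] (no change) → [9,3,5,4,15,8,11,2,13,17,10,12,16]
j=7: v[7]=2 ≤ 16 → i=7, swap v[7],v[7] (no change) → [9,3,5,4,15,8,11,2,13,17,10,12,16]
j=8: v[8]=13 ≤ 16 → i=8, swap v[8],v[8] (no change) → [9,3,5,4,15,8,11,2,13,17,10,12,16]
j=9: v[9]=17 > 16 → no swap
j=10: v[10]=10 ≤ 16 → i=9, swap v[9],v[10] → [9,3,5,4,15,8,11,2,13,10,17,12,16]
j=11: v[11]=12 ≤ 16 → i=10, swap v[10],v[11] → [9,3,5,4,15,8,11,2,13,10,12,17,16]
final swap v[11],v[12] → [9,3,5,4,15,8,11,2,13,10,12,16,17]; return 11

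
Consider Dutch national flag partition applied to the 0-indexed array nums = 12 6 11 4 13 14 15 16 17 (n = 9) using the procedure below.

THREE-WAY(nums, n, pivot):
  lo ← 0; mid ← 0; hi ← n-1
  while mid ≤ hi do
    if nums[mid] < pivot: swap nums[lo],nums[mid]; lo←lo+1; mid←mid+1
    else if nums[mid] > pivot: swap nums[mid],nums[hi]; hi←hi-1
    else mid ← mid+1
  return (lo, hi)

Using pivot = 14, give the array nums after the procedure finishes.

12 6 11 4 13 14 16 17 15

pivot = 14; lo=0, mid=0, hi=8
nums[mid]=12<14: swap nums[0],nums[0]; lo=1,mid=1 → 12 6 11 4 13 14 15 16 17
nums[mid]=6<14: swap nums[1],nums[1]; lo=2,mid=2 → 12 6 11 4 13 14 15 16 17
nums[mid]=11<14: swap nums[2],nums[2]; lo=3,mid=3 → 12 6 11 4 13 14 15 16 17
nums[mid]=4<14: swap nums[3],nums[3]; lo=4,mid=4 → 12 6 11 4 13 14 15 16 17
nums[mid]=13<14: swap nums[4],nums[4]; lo=5,mid=5 → 12 6 11 4 13 14 15 16 17
nums[mid]=14=14: mid=6
nums[mid]=15>14: swap nums[6],nums[8]; hi=7 → 12 6 11 4 13 14 17 16 15
nums[mid]=17>14: swap nums[6],nums[7]; hi=6 → 12 6 11 4 13 14 16 17 15
nums[mid]=16>14: swap nums[6],nums[6]; hi=5 → 12 6 11 4 13 14 16 17 15
end: lo=5, hi=5; nums = 12 6 11 4 13 14 16 17 15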